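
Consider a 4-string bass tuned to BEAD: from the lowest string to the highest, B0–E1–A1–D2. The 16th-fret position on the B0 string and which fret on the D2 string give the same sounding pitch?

1

Fret 16 on B0 is MIDI 23 + 16 = 39 (D#2). On the D2 string (open MIDI 38), that pitch is 39 − 38 = fret 1.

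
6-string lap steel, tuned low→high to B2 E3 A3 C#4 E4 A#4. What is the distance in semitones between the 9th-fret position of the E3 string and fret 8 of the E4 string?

E3 at fret 9 → C#4 (MIDI 61); E4 at fret 8 → C5 (MIDI 72).
61 − 72 = -11, so the two pitches are 11 semitones apart, with C5 the higher.

11 semitones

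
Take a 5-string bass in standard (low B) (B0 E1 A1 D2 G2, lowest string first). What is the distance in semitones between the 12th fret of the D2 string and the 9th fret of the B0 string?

18 semitones

D2 at fret 12 → D3 (MIDI 50); B0 at fret 9 → G#1 (MIDI 32).
50 − 32 = 18, so the two pitches are 18 semitones apart, with D3 the higher.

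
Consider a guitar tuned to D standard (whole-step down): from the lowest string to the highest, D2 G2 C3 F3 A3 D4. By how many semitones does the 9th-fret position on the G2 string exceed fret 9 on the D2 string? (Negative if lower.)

5 semitones

G2 at fret 9 → E3 (MIDI 52); D2 at fret 9 → B2 (MIDI 47).
52 − 47 = 5, so the two pitches are 5 semitones apart.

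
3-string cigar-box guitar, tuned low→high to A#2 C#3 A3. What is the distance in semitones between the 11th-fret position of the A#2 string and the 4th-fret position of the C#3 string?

4 semitones

A#2 at fret 11 → A3 (MIDI 57); C#3 at fret 4 → F3 (MIDI 53).
57 − 53 = 4, so the two pitches are 4 semitones apart, with A3 the higher.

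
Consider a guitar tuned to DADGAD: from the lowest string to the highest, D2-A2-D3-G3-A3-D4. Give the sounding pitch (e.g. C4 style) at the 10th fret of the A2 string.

G3

Each fret is one semitone, so A2 + 10 = G3.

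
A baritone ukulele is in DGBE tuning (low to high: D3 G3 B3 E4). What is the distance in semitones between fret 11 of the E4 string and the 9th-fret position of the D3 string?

E4 at fret 11 → D#5 (MIDI 75); D3 at fret 9 → B3 (MIDI 59).
75 − 59 = 16, so the two pitches are 16 semitones apart, with D#5 the higher.

16 semitones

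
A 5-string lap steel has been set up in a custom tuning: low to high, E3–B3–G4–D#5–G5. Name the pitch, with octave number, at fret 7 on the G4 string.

G4 is MIDI 67. Adding 7 gives 74, which is D5.

D5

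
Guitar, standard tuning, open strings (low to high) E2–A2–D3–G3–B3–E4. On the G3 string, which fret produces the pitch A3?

2

A3 is 2 semitones above the open G3 (G–G#–A), so it sits at fret 2.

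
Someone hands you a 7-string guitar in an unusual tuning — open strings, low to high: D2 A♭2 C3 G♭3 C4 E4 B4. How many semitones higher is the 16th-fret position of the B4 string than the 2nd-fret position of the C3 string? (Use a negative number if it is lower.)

B4 at fret 16 → E♭6 (MIDI 87); C3 at fret 2 → D3 (MIDI 50).
87 − 50 = 37, so the two pitches are 37 semitones apart.

37 semitones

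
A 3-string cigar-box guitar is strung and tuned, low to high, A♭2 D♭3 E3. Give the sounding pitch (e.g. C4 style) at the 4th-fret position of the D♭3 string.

F3

Each fret is one semitone, so D♭3 + 4 = F3.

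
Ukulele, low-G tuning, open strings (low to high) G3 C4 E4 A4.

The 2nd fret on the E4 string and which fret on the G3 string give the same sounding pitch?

Fret 2 on E4 is MIDI 64 + 2 = 66 (F#4). On the G3 string (open MIDI 55), that pitch is 66 − 55 = fret 11.

11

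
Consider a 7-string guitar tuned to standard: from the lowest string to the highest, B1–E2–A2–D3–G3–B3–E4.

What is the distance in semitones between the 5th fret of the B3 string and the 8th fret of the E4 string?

8 semitones

B3 at fret 5 → E4 (MIDI 64); E4 at fret 8 → C5 (MIDI 72).
64 − 72 = -8, so the two pitches are 8 semitones apart, with C5 the higher.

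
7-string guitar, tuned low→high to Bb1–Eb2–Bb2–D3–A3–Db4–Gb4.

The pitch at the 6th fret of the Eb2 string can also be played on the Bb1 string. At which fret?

11

Eb2 at fret 6 is Eb2 + 6 semitones = A2.
The open Bb1 string is 5 semitones below the open Eb2, so the same pitch on the Bb1 string lies at fret 6 + 5 = 11.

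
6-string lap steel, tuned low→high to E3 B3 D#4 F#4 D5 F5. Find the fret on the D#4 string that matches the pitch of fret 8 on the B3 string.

B3 at fret 8 is B3 + 8 semitones = G4.
The open D#4 string is 4 semitones above the open B3, so the same pitch on the D#4 string lies at fret 8 − 4 = 4.

4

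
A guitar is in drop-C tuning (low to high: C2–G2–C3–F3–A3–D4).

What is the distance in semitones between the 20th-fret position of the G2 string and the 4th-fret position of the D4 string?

G2 at fret 20 → D#4 (MIDI 63); D4 at fret 4 → F#4 (MIDI 66).
63 − 66 = -3, so the two pitches are 3 semitones apart, with F#4 the higher.

3 semitones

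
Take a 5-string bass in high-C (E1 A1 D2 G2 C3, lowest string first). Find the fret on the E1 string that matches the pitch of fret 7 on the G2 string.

Fret 7 on G2 is MIDI 43 + 7 = 50 (D3). On the E1 string (open MIDI 28), that pitch is 50 − 28 = fret 22.

22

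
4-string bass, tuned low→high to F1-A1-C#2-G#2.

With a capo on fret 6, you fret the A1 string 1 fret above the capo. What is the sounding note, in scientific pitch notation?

The capo raises the open A1 by 6 semitones to D#2; fretting 1 more gives A1 + 6 + 1 = A1 + 7 semitones = E2.

E2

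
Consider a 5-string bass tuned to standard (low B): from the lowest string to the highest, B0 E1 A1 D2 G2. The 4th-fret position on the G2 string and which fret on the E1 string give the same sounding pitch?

19

G2 at fret 4 is G2 + 4 semitones = B2.
The open E1 string is 15 semitones below the open G2, so the same pitch on the E1 string lies at fret 4 + 15 = 19.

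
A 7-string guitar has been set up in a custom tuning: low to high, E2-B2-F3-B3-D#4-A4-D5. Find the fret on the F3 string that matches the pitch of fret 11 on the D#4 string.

D#4 at fret 11 is D#4 + 11 semitones = D5.
The open F3 string is 10 semitones below the open D#4, so the same pitch on the F3 string lies at fret 11 + 10 = 21.

21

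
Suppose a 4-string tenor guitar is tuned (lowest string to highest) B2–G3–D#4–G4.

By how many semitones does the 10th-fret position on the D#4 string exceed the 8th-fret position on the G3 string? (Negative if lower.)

D#4 at fret 10 → C#5 (MIDI 73); G3 at fret 8 → D#4 (MIDI 63).
73 − 63 = 10, so the two pitches are 10 semitones apart.

10 semitones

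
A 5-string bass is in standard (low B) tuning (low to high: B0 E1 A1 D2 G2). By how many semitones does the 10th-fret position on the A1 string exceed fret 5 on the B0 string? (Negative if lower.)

A1 at fret 10 → G2 (MIDI 43); B0 at fret 5 → E1 (MIDI 28).
43 − 28 = 15, so the two pitches are 15 semitones apart.

15 semitones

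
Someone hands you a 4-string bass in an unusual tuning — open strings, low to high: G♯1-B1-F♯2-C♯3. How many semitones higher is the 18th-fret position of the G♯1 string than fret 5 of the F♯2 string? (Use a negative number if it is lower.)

3 semitones

G♯1 at fret 18 → D3 (MIDI 50); F♯2 at fret 5 → B2 (MIDI 47).
50 − 47 = 3, so the two pitches are 3 semitones apart.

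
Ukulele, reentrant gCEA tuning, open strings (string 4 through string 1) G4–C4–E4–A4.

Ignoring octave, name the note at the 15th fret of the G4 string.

Each fret is one semitone, so G4 + 15 = A#.
(Equivalently spelled Bb.)

A#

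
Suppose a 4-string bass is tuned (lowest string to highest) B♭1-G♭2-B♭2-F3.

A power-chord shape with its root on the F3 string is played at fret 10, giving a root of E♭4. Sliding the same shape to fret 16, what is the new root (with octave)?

A4

Moving from fret 10 to fret 16 shifts the root by 6 semitones.
E♭4 up 6 semitones is A4.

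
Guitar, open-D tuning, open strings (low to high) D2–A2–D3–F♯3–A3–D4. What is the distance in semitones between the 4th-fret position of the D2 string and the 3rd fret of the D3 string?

D2 at fret 4 → F♯2 (MIDI 42); D3 at fret 3 → F3 (MIDI 53).
42 − 53 = -11, so the two pitches are 11 semitones apart, with F3 the higher.

11 semitones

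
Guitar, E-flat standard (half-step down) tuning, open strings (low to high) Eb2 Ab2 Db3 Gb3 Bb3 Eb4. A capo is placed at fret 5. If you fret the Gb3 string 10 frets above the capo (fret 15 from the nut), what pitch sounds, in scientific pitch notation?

The capo raises the open Gb3 by 5 semitones to B3; fretting 10 more gives Gb3 + 5 + 10 = Gb3 + 15 semitones = A4.

A4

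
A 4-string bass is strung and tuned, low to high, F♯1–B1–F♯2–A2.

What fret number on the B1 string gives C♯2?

2

C♯2 is 2 semitones above the open B1 (B–C–C#), so it sits at fret 2.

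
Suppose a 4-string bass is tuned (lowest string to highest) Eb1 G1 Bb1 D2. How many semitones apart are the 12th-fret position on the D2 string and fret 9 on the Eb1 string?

14 semitones

D2 at fret 12 → D3 (MIDI 50); Eb1 at fret 9 → C2 (MIDI 36).
50 − 36 = 14, so the two pitches are 14 semitones apart, with D3 the higher.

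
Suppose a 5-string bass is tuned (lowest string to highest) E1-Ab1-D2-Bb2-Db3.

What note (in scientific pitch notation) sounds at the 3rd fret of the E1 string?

G1

E1 is MIDI 28. Adding 3 gives 31, which is G1.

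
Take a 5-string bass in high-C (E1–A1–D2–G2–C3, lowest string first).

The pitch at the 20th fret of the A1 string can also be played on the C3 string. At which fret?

A1 at fret 20 is A1 + 20 semitones = F3.
The open C3 string is 15 semitones above the open A1, so the same pitch on the C3 string lies at fret 20 − 15 = 5.

5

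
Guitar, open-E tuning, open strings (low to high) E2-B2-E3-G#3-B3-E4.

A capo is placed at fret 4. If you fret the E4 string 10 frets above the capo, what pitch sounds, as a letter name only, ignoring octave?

F#

The capo raises the open E4 by 4 semitones to G#4; fretting 10 more gives E4 + 4 + 10 = E4 + 14 semitones, landing on F#.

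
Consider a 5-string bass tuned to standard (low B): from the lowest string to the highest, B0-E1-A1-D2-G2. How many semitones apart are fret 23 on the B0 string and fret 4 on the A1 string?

B0 at fret 23 → A#2 (MIDI 46); A1 at fret 4 → C#2 (MIDI 37).
46 − 37 = 9, so the two pitches are 9 semitones apart, with A#2 the higher.

9 semitones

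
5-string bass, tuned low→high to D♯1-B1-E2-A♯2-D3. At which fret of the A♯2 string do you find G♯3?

G♯3 is 10 semitones above the open A♯2 (A#–B–C–C#–…–F#–G–G#), so it sits at fret 10.

10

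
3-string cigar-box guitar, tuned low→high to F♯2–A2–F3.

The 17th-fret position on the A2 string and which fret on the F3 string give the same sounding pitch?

Fret 17 on A2 is MIDI 45 + 17 = 62 (D4). On the F3 string (open MIDI 53), that pitch is 62 − 53 = fret 9.

9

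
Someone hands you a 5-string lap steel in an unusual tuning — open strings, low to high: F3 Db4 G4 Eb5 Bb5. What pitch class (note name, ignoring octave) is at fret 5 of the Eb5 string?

Ab

The open Eb5 string plus 5 semitones: Eb–E–F–Gb–G–Ab.
(Equivalently spelled G#.)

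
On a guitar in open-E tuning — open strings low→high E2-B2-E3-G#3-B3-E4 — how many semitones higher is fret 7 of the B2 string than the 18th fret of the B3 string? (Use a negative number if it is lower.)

B2 at fret 7 → F#3 (MIDI 54); B3 at fret 18 → F5 (MIDI 77).
54 − 77 = -23, so the two pitches are 23 semitones apart.

-23 semitones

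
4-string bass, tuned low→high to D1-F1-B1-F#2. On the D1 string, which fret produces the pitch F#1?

4

F#1 is 4 semitones above the open D1 (D–D#–E–F–F#), so it sits at fret 4.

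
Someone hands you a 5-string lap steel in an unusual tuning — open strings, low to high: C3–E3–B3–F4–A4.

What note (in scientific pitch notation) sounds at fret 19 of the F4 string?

Each fret is one semitone, so F4 + 19 = C6.

C6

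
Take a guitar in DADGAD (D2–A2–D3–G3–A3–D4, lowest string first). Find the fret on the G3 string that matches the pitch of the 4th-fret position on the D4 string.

Fret 4 on D4 is MIDI 62 + 4 = 66 (F♯4). On the G3 string (open MIDI 55), that pitch is 66 − 55 = fret 11.

11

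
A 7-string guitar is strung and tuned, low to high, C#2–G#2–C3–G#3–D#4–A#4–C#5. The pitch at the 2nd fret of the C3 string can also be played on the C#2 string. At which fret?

Fret 2 on C3 is MIDI 48 + 2 = 50 (D3). On the C#2 string (open MIDI 37), that pitch is 50 − 37 = fret 13.

13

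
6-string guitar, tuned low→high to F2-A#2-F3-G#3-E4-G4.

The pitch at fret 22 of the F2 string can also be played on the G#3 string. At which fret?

F2 at fret 22 is F2 + 22 semitones = D#4.
The open G#3 string is 15 semitones above the open F2, so the same pitch on the G#3 string lies at fret 22 − 15 = 7.

7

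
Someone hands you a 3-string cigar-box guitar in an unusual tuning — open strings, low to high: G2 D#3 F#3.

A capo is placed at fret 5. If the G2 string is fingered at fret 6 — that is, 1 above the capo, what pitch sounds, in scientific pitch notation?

The capo raises the open G2 by 5 semitones to C3; fretting 1 more gives G2 + 5 + 1 = G2 + 6 semitones = C#3.
(Also written Db.)

C#3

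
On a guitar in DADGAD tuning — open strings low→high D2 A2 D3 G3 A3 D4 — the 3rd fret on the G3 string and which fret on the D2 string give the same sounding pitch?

20

G3 at fret 3 is G3 + 3 semitones = A#3.
The open D2 string is 17 semitones below the open G3, so the same pitch on the D2 string lies at fret 3 + 17 = 20.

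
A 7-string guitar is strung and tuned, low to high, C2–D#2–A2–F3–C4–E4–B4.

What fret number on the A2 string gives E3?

E3 is 7 semitones above the open A2 (A–A#–B–C–C#–D–D#–E), so it sits at fret 7.

7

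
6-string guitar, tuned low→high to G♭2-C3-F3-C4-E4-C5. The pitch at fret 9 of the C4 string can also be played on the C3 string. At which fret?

C4 at fret 9 is C4 + 9 semitones = A4.
The open C3 string is 12 semitones below the open C4, so the same pitch on the C3 string lies at fret 9 + 12 = 21.

21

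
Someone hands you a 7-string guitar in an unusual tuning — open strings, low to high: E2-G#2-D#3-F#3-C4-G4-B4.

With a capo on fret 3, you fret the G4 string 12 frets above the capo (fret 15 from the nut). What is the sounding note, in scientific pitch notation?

The capo raises the open G4 by 3 semitones to A#4; fretting 12 more gives G4 + 3 + 12 = G4 + 15 semitones = A#5.

A#5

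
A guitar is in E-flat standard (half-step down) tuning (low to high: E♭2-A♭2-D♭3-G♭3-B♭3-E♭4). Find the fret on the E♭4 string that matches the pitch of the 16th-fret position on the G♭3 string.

G♭3 at fret 16 is G♭3 + 16 semitones = B♭4.
The open E♭4 string is 9 semitones above the open G♭3, so the same pitch on the E♭4 string lies at fret 16 − 9 = 7.

7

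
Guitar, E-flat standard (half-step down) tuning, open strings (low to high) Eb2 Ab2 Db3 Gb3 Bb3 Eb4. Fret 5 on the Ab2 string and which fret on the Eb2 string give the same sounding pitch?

Ab2 at fret 5 is Ab2 + 5 semitones = Db3.
The open Eb2 string is 5 semitones below the open Ab2, so the same pitch on the Eb2 string lies at fret 5 + 5 = 10.

10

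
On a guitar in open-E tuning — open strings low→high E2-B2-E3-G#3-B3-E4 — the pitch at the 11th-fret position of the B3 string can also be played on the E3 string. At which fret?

Fret 11 on B3 is MIDI 59 + 11 = 70 (A#4). On the E3 string (open MIDI 52), that pitch is 70 − 52 = fret 18.

18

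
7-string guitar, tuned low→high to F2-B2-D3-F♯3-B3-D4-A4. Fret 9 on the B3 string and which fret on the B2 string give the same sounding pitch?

21

Fret 9 on B3 is MIDI 59 + 9 = 68 (G♯4). On the B2 string (open MIDI 47), that pitch is 68 − 47 = fret 21.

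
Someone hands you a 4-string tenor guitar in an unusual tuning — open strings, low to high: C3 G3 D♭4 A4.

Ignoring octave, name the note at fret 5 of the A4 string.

A4 is MIDI 69. Adding 5 gives 74; 74 mod 12 = 2, i.e. D.

D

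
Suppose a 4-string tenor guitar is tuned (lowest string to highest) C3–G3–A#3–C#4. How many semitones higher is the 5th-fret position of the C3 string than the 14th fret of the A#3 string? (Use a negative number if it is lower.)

-19 semitones

C3 at fret 5 → F3 (MIDI 53); A#3 at fret 14 → C5 (MIDI 72).
53 − 72 = -19, so the two pitches are 19 semitones apart.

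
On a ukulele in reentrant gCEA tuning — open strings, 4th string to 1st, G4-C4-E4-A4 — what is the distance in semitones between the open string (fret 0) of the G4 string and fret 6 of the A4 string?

G4 at fret 0 → G4 (MIDI 67); A4 at fret 6 → D#5 (MIDI 75).
67 − 75 = -8, so the two pitches are 8 semitones apart, with D#5 the higher.

8 semitones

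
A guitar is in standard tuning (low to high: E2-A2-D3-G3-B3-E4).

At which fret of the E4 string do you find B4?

B4 is 7 semitones above the open E4 (E–F–F#–G–G#–A–A#–B), so it sits at fret 7.

7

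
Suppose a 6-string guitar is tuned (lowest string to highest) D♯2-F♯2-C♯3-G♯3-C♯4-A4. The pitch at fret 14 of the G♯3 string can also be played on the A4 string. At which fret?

Fret 14 on G♯3 is MIDI 56 + 14 = 70 (A♯4). On the A4 string (open MIDI 69), that pitch is 70 − 69 = fret 1.

1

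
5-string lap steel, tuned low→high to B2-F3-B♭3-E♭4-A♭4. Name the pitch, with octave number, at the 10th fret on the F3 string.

E♭4

Each fret is one semitone, so F3 + 10 = E♭4.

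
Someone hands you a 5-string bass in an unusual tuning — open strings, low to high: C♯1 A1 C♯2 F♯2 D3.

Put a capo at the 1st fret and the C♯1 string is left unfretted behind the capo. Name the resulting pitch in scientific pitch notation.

The capo raises the open C♯1 by 1 semitone to D1; fretting 0 more gives C♯1 + 1 + 0 = C♯1 + 1 semitone = D1.

D1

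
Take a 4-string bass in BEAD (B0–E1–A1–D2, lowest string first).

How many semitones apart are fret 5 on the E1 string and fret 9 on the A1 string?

E1 at fret 5 → A1 (MIDI 33); A1 at fret 9 → F♯2 (MIDI 42).
33 − 42 = -9, so the two pitches are 9 semitones apart, with F♯2 the higher.

9 semitones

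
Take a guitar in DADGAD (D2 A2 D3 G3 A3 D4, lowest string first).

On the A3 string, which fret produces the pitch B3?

2

B3 is 2 semitones above the open A3 (A–A#–B), so it sits at fret 2.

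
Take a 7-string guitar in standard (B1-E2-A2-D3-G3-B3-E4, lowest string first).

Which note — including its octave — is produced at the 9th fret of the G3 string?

E4

G3 is MIDI 55. Adding 9 gives 64, which is E4.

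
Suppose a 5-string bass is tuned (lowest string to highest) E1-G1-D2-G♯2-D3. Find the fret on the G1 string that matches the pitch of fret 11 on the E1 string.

Fret 11 on E1 is MIDI 28 + 11 = 39 (D♯2). On the G1 string (open MIDI 31), that pitch is 39 − 31 = fret 8.

8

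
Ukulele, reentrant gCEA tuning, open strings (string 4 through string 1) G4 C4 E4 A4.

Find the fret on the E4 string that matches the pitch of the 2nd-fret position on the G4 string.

G4 at fret 2 is G4 + 2 semitones = A4.
The open E4 string is 3 semitones below the open G4, so the same pitch on the E4 string lies at fret 2 + 3 = 5.

5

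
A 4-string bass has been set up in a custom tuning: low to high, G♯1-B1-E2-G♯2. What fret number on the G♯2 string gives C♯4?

C♯4 is 17 semitones above the open G♯2 (G#–A–A#–B–…–B–C–C#), so it sits at fret 17.

17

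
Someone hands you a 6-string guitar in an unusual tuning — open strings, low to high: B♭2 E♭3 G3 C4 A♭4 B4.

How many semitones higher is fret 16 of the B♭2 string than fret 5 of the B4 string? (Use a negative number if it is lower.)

-14 semitones

B♭2 at fret 16 → D4 (MIDI 62); B4 at fret 5 → E5 (MIDI 76).
62 − 76 = -14, so the two pitches are 14 semitones apart.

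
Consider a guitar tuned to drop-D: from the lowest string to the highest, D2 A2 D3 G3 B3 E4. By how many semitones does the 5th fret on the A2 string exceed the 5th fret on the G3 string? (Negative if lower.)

-10 semitones

A2 at fret 5 → D3 (MIDI 50); G3 at fret 5 → C4 (MIDI 60).
50 − 60 = -10, so the two pitches are 10 semitones apart.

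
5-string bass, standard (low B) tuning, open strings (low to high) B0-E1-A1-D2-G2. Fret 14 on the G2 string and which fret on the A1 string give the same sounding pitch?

Fret 14 on G2 is MIDI 43 + 14 = 57 (A3). On the A1 string (open MIDI 33), that pitch is 57 − 33 = fret 24.

24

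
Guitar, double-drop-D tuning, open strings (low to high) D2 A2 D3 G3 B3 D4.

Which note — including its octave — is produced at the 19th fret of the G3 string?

G3 is MIDI 55. Adding 19 gives 74, which is D5.

D5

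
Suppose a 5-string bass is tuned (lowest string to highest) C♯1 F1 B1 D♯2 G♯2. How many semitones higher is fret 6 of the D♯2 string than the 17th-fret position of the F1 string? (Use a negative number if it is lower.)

-1 semitone

D♯2 at fret 6 → A2 (MIDI 45); F1 at fret 17 → A♯2 (MIDI 46).
45 − 46 = -1, so the two pitches are 1 semitone apart.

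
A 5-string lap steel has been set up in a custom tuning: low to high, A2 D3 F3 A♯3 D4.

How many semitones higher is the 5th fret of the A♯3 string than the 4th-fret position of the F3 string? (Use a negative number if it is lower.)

6 semitones

A♯3 at fret 5 → D♯4 (MIDI 63); F3 at fret 4 → A3 (MIDI 57).
63 − 57 = 6, so the two pitches are 6 semitones apart.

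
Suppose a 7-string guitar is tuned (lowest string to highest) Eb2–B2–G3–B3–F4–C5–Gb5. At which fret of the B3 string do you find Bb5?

23

Bb5 is 23 semitones above the open B3 (B–C–Db–D–…–Ab–A–Bb), so it sits at fret 23.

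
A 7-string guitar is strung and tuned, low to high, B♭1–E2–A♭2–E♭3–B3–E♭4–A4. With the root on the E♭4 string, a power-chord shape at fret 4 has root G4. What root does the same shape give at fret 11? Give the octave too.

D5

Moving from fret 4 to fret 11 shifts the root by 7 semitones.
G4 up 7 semitones is D5.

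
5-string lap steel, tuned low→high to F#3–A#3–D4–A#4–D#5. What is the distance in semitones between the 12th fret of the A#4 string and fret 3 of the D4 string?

17 semitones

A#4 at fret 12 → A#5 (MIDI 82); D4 at fret 3 → F4 (MIDI 65).
82 − 65 = 17, so the two pitches are 17 semitones apart, with A#5 the higher.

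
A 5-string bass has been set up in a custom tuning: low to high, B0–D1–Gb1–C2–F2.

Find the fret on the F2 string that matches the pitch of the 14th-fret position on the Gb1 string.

3

Gb1 at fret 14 is Gb1 + 14 semitones = Ab2.
The open F2 string is 11 semitones above the open Gb1, so the same pitch on the F2 string lies at fret 14 − 11 = 3.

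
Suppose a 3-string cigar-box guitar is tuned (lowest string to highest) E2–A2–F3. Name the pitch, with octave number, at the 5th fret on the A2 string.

The open A2 string plus 5 semitones: A–Bb–B–C–Db–D.
The walk passes from B into C once, so the octave number goes from 2 to 3.

D3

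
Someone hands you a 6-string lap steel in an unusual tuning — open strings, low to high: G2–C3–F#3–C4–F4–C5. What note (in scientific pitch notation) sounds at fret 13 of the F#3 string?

F#3 is MIDI 54. Adding 13 gives 67, which is G4.

G4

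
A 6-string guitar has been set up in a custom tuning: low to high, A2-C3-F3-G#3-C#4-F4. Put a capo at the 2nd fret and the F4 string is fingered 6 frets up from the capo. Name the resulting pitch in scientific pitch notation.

C#5

The capo raises the open F4 by 2 semitones to G4; fretting 6 more gives F4 + 2 + 6 = F4 + 8 semitones = C#5.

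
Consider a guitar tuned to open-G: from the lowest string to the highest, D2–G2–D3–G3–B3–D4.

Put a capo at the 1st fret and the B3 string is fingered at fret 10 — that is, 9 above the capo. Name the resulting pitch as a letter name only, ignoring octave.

A

The capo raises the open B3 by 1 semitone to C4; fretting 9 more gives B3 + 1 + 9 = B3 + 10 semitones, landing on A.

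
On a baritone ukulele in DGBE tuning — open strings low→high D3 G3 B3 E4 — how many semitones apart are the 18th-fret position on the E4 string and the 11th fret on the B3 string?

E4 at fret 18 → A#5 (MIDI 82); B3 at fret 11 → A#4 (MIDI 70).
82 − 70 = 12, so the two pitches are 12 semitones apart, with A#5 the higher.

12 semitones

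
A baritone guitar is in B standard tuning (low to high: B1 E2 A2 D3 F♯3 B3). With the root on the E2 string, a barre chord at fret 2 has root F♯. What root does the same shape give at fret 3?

G

Moving from fret 2 to fret 3 shifts the root by 1 semitone.
F♯ up 1 semitone is G.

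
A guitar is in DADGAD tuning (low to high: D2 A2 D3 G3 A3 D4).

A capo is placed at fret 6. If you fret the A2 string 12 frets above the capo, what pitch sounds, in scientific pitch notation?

The capo raises the open A2 by 6 semitones to D#3; fretting 12 more gives A2 + 6 + 12 = A2 + 18 semitones = D#4.

D#4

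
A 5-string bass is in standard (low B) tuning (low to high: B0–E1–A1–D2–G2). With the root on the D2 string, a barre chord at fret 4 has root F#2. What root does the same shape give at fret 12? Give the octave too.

Moving from fret 4 to fret 12 shifts the root by 8 semitones.
F#2 up 8 semitones is D3.

D3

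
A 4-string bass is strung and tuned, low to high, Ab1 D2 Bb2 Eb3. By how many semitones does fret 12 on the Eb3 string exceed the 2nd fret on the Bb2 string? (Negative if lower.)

15 semitones

Eb3 at fret 12 → Eb4 (MIDI 63); Bb2 at fret 2 → C3 (MIDI 48).
63 − 48 = 15, so the two pitches are 15 semitones apart.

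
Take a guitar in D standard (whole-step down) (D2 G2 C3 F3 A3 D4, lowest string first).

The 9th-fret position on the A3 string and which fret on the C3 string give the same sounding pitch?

Fret 9 on A3 is MIDI 57 + 9 = 66 (F#4). On the C3 string (open MIDI 48), that pitch is 66 − 48 = fret 18.

18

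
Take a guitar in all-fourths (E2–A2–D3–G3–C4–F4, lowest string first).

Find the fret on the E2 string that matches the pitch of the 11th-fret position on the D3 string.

D3 at fret 11 is D3 + 11 semitones = C#4.
The open E2 string is 10 semitones below the open D3, so the same pitch on the E2 string lies at fret 11 + 10 = 21.

21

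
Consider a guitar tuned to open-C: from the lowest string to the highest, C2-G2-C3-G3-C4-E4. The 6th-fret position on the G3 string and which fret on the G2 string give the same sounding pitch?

Fret 6 on G3 is MIDI 55 + 6 = 61 (C♯4). On the G2 string (open MIDI 43), that pitch is 61 − 43 = fret 18.

18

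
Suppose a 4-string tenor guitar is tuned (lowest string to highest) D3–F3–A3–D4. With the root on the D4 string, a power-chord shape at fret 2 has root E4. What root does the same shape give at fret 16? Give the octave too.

Moving from fret 2 to fret 16 shifts the root by 14 semitones.
E4 up 14 semitones is F#5.

F#5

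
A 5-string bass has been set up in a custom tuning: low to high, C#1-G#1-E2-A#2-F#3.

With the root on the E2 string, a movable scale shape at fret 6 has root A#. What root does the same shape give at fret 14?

F#

Moving from fret 6 to fret 14 shifts the root by 8 semitones.
A# up 8 semitones is F#.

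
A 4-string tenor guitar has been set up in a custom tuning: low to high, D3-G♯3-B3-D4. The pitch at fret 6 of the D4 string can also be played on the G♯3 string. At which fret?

D4 at fret 6 is D4 + 6 semitones = G♯4.
The open G♯3 string is 6 semitones below the open D4, so the same pitch on the G♯3 string lies at fret 6 + 6 = 12.

12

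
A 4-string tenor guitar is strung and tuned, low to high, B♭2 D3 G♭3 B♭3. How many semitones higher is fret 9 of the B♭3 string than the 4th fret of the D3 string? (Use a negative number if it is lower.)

13 semitones

B♭3 at fret 9 → G4 (MIDI 67); D3 at fret 4 → G♭3 (MIDI 54).
67 − 54 = 13, so the two pitches are 13 semitones apart.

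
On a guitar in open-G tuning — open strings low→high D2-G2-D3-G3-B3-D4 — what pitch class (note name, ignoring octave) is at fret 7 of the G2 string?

D

G2 is MIDI 43. Adding 7 gives 50; 50 mod 12 = 2, i.e. D.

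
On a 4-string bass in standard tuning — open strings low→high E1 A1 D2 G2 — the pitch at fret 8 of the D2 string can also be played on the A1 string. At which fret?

13

Fret 8 on D2 is MIDI 38 + 8 = 46 (A#2). On the A1 string (open MIDI 33), that pitch is 46 − 33 = fret 13.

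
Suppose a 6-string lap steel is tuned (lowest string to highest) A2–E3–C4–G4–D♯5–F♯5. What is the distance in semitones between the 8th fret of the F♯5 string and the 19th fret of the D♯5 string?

F♯5 at fret 8 → D6 (MIDI 86); D♯5 at fret 19 → A♯6 (MIDI 94).
86 − 94 = -8, so the two pitches are 8 semitones apart, with A♯6 the higher.

8 semitones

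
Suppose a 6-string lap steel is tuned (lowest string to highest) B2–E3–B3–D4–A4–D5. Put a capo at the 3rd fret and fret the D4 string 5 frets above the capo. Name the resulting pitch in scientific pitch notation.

The capo raises the open D4 by 3 semitones to F4; fretting 5 more gives D4 + 3 + 5 = D4 + 8 semitones = A#4.

A#4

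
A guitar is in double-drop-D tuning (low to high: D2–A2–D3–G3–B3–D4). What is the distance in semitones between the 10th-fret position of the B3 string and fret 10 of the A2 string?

B3 at fret 10 → A4 (MIDI 69); A2 at fret 10 → G3 (MIDI 55).
69 − 55 = 14, so the two pitches are 14 semitones apart, with A4 the higher.

14 semitones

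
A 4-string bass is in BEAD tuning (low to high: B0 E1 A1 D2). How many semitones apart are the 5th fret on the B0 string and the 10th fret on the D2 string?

B0 at fret 5 → E1 (MIDI 28); D2 at fret 10 → C3 (MIDI 48).
28 − 48 = -20, so the two pitches are 20 semitones apart, with C3 the higher.

20 semitones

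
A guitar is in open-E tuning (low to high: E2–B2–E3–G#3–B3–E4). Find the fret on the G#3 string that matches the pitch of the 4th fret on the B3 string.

7

Fret 4 on B3 is MIDI 59 + 4 = 63 (D#4). On the G#3 string (open MIDI 56), that pitch is 63 − 56 = fret 7.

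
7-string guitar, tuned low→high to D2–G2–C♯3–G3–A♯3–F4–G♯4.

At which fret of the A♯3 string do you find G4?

G4 is 9 semitones above the open A♯3 (A#–B–C–C#–D–D#–E–F–F#–G), so it sits at fret 9.

9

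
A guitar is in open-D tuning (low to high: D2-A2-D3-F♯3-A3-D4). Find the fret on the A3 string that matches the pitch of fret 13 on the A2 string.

A2 at fret 13 is A2 + 13 semitones = A♯3.
The open A3 string is 12 semitones above the open A2, so the same pitch on the A3 string lies at fret 13 − 12 = 1.

1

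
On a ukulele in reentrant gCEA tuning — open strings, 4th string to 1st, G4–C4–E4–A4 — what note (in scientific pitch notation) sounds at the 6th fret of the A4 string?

Each fret is one semitone, so A4 + 6 = D#5.

D#5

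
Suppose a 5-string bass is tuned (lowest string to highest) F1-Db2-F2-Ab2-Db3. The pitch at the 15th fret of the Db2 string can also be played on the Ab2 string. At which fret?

Fret 15 on Db2 is MIDI 37 + 15 = 52 (E3). On the Ab2 string (open MIDI 44), that pitch is 52 − 44 = fret 8.

8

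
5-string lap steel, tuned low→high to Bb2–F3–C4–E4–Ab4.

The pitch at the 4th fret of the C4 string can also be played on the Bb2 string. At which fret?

18

Fret 4 on C4 is MIDI 60 + 4 = 64 (E4). On the Bb2 string (open MIDI 46), that pitch is 64 − 46 = fret 18.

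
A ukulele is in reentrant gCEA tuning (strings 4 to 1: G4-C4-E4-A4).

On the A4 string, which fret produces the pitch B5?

B5 is 14 semitones above the open A4 (A–A#–B–C–…–A–A#–B), so it sits at fret 14.

14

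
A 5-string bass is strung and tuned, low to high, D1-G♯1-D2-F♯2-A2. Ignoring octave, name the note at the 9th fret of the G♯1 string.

F

G♯1 is MIDI 32. Adding 9 gives 41; 41 mod 12 = 5, i.e. F.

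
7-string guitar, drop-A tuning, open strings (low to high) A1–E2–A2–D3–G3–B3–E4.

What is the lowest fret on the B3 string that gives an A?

From B3, count semitones up the chromatic scale until reaching A: B–C–C#–D–…–G–G#–A — 10 steps.

10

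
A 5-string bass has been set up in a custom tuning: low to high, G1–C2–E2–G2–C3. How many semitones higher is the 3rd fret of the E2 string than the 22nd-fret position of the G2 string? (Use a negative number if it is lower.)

E2 at fret 3 → G2 (MIDI 43); G2 at fret 22 → F4 (MIDI 65).
43 − 65 = -22, so the two pitches are 22 semitones apart.

-22 semitones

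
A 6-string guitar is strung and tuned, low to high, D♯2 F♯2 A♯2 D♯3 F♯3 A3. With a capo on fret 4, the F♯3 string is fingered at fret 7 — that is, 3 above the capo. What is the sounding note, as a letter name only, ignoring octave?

C♯

The capo raises the open F♯3 by 4 semitones to A♯3; fretting 3 more gives F♯3 + 4 + 3 = F♯3 + 7 semitones, landing on C♯.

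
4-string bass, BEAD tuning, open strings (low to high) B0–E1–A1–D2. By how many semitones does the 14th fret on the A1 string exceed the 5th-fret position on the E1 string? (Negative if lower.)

A1 at fret 14 → B2 (MIDI 47); E1 at fret 5 → A1 (MIDI 33).
47 − 33 = 14, so the two pitches are 14 semitones apart.

14 semitones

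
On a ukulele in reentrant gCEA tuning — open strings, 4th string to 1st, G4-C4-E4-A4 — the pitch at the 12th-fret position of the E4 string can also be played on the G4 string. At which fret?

Fret 12 on E4 is MIDI 64 + 12 = 76 (E5). On the G4 string (open MIDI 67), that pitch is 76 − 67 = fret 9.

9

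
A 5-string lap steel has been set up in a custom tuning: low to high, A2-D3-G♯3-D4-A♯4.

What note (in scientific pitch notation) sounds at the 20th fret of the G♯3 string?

E5

Each fret is one semitone, so G♯3 + 20 = E5.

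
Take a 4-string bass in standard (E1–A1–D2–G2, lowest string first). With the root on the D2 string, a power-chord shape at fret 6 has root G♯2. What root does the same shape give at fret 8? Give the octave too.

Moving from fret 6 to fret 8 shifts the root by 2 semitones.
G♯2 up 2 semitones is A♯2.

A♯2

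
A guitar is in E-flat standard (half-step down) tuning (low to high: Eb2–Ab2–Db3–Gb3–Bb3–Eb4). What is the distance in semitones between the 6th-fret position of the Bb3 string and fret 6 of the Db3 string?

9 semitones

Bb3 at fret 6 → E4 (MIDI 64); Db3 at fret 6 → G3 (MIDI 55).
64 − 55 = 9, so the two pitches are 9 semitones apart, with E4 the higher.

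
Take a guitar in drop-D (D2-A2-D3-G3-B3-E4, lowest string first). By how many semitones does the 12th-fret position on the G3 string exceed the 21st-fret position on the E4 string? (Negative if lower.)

-18 semitones

G3 at fret 12 → G4 (MIDI 67); E4 at fret 21 → C♯6 (MIDI 85).
67 − 85 = -18, so the two pitches are 18 semitones apart.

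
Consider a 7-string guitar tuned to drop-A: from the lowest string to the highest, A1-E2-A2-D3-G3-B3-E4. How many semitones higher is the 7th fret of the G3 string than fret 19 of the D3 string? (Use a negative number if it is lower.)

-7 semitones

G3 at fret 7 → D4 (MIDI 62); D3 at fret 19 → A4 (MIDI 69).
62 − 69 = -7, so the two pitches are 7 semitones apart.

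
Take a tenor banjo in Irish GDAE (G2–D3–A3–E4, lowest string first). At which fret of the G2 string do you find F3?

10

F3 is 10 semitones above the open G2 (G–G#–A–A#–…–D#–E–F), so it sits at fret 10.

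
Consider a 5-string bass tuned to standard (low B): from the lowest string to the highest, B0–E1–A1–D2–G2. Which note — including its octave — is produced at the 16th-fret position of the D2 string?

F#3

D2 is MIDI 38. Adding 16 gives 54, which is F#3.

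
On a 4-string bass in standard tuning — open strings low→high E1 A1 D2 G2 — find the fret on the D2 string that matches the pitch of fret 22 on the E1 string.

Fret 22 on E1 is MIDI 28 + 22 = 50 (D3). On the D2 string (open MIDI 38), that pitch is 50 − 38 = fret 12.

12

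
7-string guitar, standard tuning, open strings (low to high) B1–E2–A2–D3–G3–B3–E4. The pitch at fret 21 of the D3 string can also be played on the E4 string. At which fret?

Fret 21 on D3 is MIDI 50 + 21 = 71 (B4). On the E4 string (open MIDI 64), that pitch is 71 − 64 = fret 7.

7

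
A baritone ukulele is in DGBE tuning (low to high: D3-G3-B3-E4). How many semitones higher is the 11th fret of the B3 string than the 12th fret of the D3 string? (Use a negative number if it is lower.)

B3 at fret 11 → A#4 (MIDI 70); D3 at fret 12 → D4 (MIDI 62).
70 − 62 = 8, so the two pitches are 8 semitones apart.

8 semitones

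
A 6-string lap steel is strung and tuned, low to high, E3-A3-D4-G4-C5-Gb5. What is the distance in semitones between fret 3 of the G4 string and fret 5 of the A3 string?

8 semitones

G4 at fret 3 → Bb4 (MIDI 70); A3 at fret 5 → D4 (MIDI 62).
70 − 62 = 8, so the two pitches are 8 semitones apart, with Bb4 the higher.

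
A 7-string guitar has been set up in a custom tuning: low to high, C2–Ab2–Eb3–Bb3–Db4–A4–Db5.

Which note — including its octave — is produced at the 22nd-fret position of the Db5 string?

B6

Db5 is MIDI 73. Adding 22 gives 95, which is B6.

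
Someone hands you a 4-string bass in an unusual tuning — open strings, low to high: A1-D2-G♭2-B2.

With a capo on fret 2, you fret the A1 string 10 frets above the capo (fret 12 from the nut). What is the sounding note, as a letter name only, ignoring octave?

The capo raises the open A1 by 2 semitones to B1; fretting 10 more gives A1 + 2 + 10 = A1 + 12 semitones, landing on A.

A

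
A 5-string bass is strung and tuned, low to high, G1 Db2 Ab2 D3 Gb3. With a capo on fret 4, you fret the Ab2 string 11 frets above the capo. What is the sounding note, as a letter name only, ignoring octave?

The capo raises the open Ab2 by 4 semitones to C3; fretting 11 more gives Ab2 + 4 + 11 = Ab2 + 15 semitones, landing on B.

B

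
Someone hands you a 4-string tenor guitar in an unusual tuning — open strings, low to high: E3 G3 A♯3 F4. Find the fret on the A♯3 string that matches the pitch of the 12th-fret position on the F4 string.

19

F4 at fret 12 is F4 + 12 semitones = F5.
The open A♯3 string is 7 semitones below the open F4, so the same pitch on the A♯3 string lies at fret 12 + 7 = 19.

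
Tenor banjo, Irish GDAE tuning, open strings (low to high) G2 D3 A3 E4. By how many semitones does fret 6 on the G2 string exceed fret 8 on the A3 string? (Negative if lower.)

-16 semitones

G2 at fret 6 → C#3 (MIDI 49); A3 at fret 8 → F4 (MIDI 65).
49 − 65 = -16, so the two pitches are 16 semitones apart.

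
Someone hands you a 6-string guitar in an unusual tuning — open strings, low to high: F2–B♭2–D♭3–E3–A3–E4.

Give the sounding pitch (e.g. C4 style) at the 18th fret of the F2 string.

The open F2 string plus 18 semitones: F–Gb–G–Ab–…–A–Bb–B.
The walk passes from B into C once, so the octave number goes from 2 to 3.

B3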